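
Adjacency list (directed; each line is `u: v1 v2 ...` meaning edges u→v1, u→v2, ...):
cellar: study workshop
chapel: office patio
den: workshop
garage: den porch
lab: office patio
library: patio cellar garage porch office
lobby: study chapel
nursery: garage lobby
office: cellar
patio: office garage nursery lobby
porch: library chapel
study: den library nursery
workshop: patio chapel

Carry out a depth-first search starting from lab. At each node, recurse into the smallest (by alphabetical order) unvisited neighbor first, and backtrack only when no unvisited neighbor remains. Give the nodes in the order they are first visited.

lab -> office -> cellar -> study -> den -> workshop -> chapel -> patio -> garage -> porch -> library -> lobby -> nursery

Visit lab
lab → office
office → cellar
cellar → study
study → den
den → workshop
workshop → chapel
chapel → patio
patio → garage
garage → porch
porch → library
patio → lobby
patio → nursery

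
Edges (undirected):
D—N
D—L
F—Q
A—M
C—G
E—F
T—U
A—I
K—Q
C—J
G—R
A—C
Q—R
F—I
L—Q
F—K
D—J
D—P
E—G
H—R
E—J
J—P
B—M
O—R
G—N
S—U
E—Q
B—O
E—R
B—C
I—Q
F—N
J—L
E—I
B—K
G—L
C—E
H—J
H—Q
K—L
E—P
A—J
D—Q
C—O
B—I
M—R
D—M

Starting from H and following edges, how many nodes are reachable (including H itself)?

BFS from H visits: H, J, Q, R, A, C, D, E, L, P, F, I, K, G, M, O, B, N
Reachable nodes: 18 of 21 total.

18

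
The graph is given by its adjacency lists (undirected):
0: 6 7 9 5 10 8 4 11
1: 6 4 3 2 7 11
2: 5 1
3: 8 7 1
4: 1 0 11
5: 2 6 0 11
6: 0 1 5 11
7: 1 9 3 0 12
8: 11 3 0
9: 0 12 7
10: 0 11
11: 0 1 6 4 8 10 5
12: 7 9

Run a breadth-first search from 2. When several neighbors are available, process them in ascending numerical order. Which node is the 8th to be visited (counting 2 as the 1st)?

11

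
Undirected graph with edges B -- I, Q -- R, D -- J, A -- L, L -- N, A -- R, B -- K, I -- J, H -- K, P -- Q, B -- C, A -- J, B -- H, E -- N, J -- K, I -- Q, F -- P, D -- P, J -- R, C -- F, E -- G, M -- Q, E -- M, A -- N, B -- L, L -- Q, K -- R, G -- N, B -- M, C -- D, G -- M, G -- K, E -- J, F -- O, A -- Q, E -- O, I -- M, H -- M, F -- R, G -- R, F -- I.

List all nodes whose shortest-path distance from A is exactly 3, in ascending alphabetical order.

C, H, O

Level 0: A
Level 1: J, L, N, Q, R
Level 2: B, D, E, F, G, I, K, M, P
Level 3: C, H, O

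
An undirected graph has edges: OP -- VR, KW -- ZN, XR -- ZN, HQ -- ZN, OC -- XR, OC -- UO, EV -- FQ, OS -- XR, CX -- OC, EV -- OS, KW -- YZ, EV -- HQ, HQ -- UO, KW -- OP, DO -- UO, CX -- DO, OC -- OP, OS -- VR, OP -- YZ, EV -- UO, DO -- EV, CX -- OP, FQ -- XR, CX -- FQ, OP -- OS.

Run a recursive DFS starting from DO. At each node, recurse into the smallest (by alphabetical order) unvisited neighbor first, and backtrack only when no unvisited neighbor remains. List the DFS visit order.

Visit DO
DO → CX
CX → FQ
FQ → EV
EV → HQ
HQ → UO
UO → OC
OC → OP
OP → KW
KW → YZ
KW → ZN
ZN → XR
XR → OS
OS → VR

DO, CX, FQ, EV, HQ, UO, OC, OP, KW, YZ, ZN, XR, OS, VR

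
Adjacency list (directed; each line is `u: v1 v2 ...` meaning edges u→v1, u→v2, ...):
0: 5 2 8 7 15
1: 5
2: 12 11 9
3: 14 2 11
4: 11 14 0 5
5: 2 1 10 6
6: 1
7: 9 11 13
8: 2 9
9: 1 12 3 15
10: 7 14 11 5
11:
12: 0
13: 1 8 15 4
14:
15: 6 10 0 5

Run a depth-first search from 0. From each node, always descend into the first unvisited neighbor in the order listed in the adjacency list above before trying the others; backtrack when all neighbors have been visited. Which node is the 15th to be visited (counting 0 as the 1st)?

Visit 0
0 → 5
5 → 2
2 → 12
2 → 11
2 → 9
9 → 1
9 → 3
3 → 14
9 → 15
15 → 6
15 → 10
10 → 7
7 → 13
13 → 8
13 → 4

Visit order: 0, 5, 2, 12, 11, 9, 1, 3, 14, 15, 6, 10, 7, 13, 8, 4

8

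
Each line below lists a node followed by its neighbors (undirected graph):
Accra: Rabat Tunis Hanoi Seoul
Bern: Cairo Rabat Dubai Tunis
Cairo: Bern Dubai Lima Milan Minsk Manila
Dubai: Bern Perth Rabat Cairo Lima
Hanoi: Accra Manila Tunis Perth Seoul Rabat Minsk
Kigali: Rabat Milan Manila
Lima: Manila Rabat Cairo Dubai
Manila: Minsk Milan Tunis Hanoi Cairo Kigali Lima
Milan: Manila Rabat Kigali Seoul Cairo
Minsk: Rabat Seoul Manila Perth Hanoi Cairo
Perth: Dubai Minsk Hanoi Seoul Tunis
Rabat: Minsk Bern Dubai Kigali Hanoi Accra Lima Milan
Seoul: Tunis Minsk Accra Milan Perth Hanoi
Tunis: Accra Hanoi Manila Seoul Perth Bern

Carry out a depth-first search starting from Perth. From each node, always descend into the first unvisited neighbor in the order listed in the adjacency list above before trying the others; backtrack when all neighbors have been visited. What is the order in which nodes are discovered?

Perth → Dubai → Bern → Cairo → Lima → Manila → Minsk → Rabat → Kigali → Milan → Seoul → Tunis → Accra → Hanoi

Visit Perth
Perth → Dubai
Dubai → Bern
Bern → Cairo
Cairo → Lima
Lima → Manila
Manila → Minsk
Minsk → Rabat
Rabat → Kigali
Kigali → Milan
Milan → Seoul
Seoul → Tunis
Tunis → Accra
Accra → Hanoi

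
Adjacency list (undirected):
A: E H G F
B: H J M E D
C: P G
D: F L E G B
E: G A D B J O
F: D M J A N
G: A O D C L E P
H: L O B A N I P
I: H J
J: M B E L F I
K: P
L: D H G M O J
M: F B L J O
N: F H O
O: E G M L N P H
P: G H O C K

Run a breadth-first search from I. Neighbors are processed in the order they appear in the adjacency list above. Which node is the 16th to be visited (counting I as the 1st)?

K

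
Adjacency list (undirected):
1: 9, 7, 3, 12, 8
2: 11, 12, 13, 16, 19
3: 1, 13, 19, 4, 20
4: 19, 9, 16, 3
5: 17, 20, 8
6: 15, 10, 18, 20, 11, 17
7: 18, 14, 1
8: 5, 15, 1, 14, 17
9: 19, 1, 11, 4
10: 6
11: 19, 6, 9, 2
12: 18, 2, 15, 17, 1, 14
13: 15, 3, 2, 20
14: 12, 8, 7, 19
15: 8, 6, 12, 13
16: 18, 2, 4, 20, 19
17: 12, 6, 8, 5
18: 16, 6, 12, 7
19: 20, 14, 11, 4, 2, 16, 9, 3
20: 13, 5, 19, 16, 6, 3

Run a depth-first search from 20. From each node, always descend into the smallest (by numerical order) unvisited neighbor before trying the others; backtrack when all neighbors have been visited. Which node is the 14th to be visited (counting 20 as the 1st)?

15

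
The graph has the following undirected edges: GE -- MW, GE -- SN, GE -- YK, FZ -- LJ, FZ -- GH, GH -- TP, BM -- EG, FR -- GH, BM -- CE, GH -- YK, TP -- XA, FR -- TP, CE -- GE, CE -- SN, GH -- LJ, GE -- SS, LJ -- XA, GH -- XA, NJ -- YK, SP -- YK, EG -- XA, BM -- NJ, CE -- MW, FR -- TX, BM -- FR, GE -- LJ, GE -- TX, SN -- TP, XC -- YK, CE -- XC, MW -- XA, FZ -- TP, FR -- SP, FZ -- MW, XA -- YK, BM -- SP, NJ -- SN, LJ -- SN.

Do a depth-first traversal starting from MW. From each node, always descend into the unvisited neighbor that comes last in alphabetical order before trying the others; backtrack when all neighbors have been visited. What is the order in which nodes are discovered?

Visit MW
MW → XA
XA → YK
YK → XC
XC → CE
CE → SN
SN → TP
TP → GH
GH → LJ
LJ → GE
GE → TX
TX → FR
FR → SP
SP → BM
BM → NJ
BM → EG
GE → SS
LJ → FZ

MW, XA, YK, XC, CE, SN, TP, GH, LJ, GE, TX, FR, SP, BM, NJ, EG, SS, FZ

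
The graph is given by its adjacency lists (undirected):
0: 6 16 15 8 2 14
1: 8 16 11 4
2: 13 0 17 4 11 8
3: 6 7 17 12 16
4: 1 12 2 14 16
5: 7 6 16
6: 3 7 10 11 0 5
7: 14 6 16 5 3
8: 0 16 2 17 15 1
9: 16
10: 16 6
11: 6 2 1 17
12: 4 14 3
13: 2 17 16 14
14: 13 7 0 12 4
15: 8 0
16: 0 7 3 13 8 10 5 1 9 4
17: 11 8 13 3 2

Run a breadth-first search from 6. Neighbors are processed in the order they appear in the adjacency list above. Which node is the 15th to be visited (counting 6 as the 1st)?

Visit 6; enqueue 3, 7, 10, 11, 0, 5 → queue [3, 7, 10, 11, 0, 5]
Visit 3; enqueue 17, 12, 16 → queue [7, 10, 11, 0, 5, 17, 12, 16]
Visit 7; enqueue 14 → queue [10, 11, 0, 5, 17, 12, 16, 14]
Visit 10 → queue [11, 0, 5, 17, 12, 16, 14]
Visit 11; enqueue 2, 1 → queue [0, 5, 17, 12, 16, 14, 2, 1]
Visit 0; enqueue 15, 8 → queue [5, 17, 12, 16, 14, 2, 1, 15, 8]
Visit 5 → queue [17, 12, 16, 14, 2, 1, 15, 8]
Visit 17; enqueue 13 → queue [12, 16, 14, 2, 1, 15, 8, 13]
Visit 12; enqueue 4 → queue [16, 14, 2, 1, 15, 8, 13, 4]
Visit 16; enqueue 9 → queue [14, 2, 1, 15, 8, 13, 4, 9]
Visit 14 → queue [2, 1, 15, 8, 13, 4, 9]
Visit 2 → queue [1, 15, 8, 13, 4, 9]
Visit 1 → queue [15, 8, 13, 4, 9]
Visit 15 → queue [8, 13, 4, 9]
Visit 8 → queue [13, 4, 9]
Visit 13 → queue [4, 9]
Visit 4 → queue [9]
Visit 9 → queue []

Visit order: 6, 3, 7, 10, 11, 0, 5, 17, 12, 16, 14, 2, 1, 15, 8, 13, 4, 9

8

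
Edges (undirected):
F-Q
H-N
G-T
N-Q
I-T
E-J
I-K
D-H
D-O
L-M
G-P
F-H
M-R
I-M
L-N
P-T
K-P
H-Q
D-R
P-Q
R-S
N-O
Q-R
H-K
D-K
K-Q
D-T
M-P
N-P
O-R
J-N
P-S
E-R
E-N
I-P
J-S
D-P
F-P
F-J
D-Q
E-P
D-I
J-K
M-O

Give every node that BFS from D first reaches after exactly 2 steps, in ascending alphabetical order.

Level 0: D
Level 1: H, I, K, O, P, Q, R, T
Level 2: E, F, G, J, M, N, S
Level 3: L

E, F, G, J, M, N, S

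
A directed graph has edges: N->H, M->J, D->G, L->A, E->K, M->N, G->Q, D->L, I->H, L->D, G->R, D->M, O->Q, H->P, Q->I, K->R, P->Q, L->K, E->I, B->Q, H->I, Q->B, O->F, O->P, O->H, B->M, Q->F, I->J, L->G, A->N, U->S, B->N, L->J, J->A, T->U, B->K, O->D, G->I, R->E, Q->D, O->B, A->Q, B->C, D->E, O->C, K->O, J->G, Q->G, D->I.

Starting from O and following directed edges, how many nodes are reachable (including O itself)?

18

BFS from O visits: O, B, C, D, F, H, P, Q, K, M, N, E, G, I, L, R, J, A
Reachable nodes: 18 of 21 total.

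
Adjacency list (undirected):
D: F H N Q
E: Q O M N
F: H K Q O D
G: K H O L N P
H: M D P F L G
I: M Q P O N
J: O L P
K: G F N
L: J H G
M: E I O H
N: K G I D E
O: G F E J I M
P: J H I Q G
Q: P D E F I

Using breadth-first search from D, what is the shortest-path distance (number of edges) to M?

Level 0: D
Level 1: F, H, N, Q
Level 2: E, G, I, K, L, M, O, P
Level 3: J
M first appears at level 2.

2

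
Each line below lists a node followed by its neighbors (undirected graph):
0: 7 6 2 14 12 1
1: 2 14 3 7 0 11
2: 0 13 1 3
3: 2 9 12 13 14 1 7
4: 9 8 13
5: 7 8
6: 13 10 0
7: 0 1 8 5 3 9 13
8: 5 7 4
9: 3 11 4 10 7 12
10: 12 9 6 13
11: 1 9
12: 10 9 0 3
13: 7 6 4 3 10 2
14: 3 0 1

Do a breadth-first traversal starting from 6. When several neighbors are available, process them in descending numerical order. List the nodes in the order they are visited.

Visit 6; enqueue 13, 10, 0 → queue [13, 10, 0]
Visit 13; enqueue 7, 4, 3, 2 → queue [10, 0, 7, 4, 3, 2]
Visit 10; enqueue 12, 9 → queue [0, 7, 4, 3, 2, 12, 9]
Visit 0; enqueue 14, 1 → queue [7, 4, 3, 2, 12, 9, 14, 1]
Visit 7; enqueue 8, 5 → queue [4, 3, 2, 12, 9, 14, 1, 8, 5]
Visit 4 → queue [3, 2, 12, 9, 14, 1, 8, 5]
Visit 3 → queue [2, 12, 9, 14, 1, 8, 5]
Visit 2 → queue [12, 9, 14, 1, 8, 5]
Visit 12 → queue [9, 14, 1, 8, 5]
Visit 9; enqueue 11 → queue [14, 1, 8, 5, 11]
Visit 14 → queue [1, 8, 5, 11]
Visit 1 → queue [8, 5, 11]
Visit 8 → queue [5, 11]
Visit 5 → queue [11]
Visit 11 → queue []

6 13 10 0 7 4 3 2 12 9 14 1 8 5 11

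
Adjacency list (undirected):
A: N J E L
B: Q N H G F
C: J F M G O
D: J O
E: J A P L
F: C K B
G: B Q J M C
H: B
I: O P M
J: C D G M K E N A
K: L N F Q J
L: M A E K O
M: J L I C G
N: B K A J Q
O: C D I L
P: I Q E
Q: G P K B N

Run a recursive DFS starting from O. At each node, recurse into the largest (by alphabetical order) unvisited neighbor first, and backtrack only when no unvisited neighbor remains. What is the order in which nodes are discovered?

O → L → M → J → N → Q → P → I → E → A → K → F → C → G → B → H → D

Visit O
O → L
L → M
M → J
J → N
N → Q
Q → P
P → I
P → E
E → A
Q → K
K → F
F → C
C → G
G → B
B → H
J → D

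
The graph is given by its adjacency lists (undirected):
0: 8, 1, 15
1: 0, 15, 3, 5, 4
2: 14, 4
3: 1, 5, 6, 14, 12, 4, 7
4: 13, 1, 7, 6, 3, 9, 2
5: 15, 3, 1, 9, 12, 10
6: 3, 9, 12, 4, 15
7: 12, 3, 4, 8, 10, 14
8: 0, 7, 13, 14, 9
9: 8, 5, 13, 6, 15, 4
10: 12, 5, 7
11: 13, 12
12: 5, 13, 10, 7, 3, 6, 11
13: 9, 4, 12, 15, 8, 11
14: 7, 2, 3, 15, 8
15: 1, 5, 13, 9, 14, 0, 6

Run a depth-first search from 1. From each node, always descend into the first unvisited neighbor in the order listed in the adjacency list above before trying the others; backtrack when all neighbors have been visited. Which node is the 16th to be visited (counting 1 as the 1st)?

10

Visit 1
1 → 0
0 → 8
8 → 7
7 → 12
12 → 5
5 → 15
15 → 13
13 → 9
9 → 6
6 → 3
3 → 14
14 → 2
2 → 4
13 → 11
5 → 10

Visit order: 1, 0, 8, 7, 12, 5, 15, 13, 9, 6, 3, 14, 2, 4, 11, 10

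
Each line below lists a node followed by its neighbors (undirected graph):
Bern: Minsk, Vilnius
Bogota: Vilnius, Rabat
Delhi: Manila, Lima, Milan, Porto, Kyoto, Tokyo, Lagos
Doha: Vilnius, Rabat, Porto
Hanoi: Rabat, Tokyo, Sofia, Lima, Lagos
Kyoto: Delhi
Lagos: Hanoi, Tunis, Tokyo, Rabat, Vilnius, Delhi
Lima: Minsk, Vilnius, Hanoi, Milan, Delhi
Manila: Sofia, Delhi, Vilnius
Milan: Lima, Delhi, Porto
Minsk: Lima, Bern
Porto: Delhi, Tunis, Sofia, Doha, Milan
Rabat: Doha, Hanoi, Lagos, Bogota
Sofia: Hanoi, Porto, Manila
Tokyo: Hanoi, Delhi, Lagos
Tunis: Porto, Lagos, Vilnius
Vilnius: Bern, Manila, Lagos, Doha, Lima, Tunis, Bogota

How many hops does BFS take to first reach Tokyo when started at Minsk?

3

Level 0: Minsk
Level 1: Bern, Lima
Level 2: Delhi, Hanoi, Milan, Vilnius
Level 3: Bogota, Doha, Kyoto, Lagos, Manila, Porto, Rabat, Sofia, Tokyo, Tunis
Tokyo first appears at level 3.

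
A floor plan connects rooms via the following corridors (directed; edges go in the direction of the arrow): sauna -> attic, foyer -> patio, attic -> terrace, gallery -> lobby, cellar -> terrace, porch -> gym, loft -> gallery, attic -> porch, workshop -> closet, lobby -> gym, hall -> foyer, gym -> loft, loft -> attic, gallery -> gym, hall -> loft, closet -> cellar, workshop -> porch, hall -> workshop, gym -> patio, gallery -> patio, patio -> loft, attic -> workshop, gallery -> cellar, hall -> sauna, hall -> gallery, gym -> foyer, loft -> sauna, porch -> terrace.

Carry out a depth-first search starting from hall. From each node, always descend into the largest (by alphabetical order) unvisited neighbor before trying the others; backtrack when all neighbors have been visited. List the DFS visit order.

hall, workshop, porch, terrace, gym, patio, loft, sauna, attic, gallery, lobby, cellar, foyer, closet

Visit hall
hall → workshop
workshop → porch
porch → terrace
porch → gym
gym → patio
patio → loft
loft → sauna
sauna → attic
loft → gallery
gallery → lobby
gallery → cellar
gym → foyer
workshop → closet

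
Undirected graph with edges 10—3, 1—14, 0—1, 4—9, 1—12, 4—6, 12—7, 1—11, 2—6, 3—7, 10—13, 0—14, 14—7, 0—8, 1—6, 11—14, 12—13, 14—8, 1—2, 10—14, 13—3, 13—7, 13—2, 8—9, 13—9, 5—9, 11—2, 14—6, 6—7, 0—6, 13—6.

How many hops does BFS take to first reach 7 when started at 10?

2

Level 0: 10
Level 1: 3, 13, 14
Level 2: 0, 1, 2, 6, 7, 8, 9, 11, 12
Level 3: 4, 5
7 first appears at level 2.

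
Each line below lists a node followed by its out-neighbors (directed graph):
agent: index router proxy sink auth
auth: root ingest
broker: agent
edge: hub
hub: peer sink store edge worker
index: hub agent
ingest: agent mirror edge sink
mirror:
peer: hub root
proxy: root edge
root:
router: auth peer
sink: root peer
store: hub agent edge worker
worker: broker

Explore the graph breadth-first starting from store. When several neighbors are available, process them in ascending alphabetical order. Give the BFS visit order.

Visit store; enqueue agent, edge, hub, worker → queue [agent, edge, hub, worker]
Visit agent; enqueue auth, index, proxy, router, sink → queue [edge, hub, worker, auth, index, proxy, router, sink]
Visit edge → queue [hub, worker, auth, index, proxy, router, sink]
Visit hub; enqueue peer → queue [worker, auth, index, proxy, router, sink, peer]
Visit worker; enqueue broker → queue [auth, index, proxy, router, sink, peer, broker]
Visit auth; enqueue ingest, root → queue [index, proxy, router, sink, peer, broker, ingest, root]
Visit index → queue [proxy, router, sink, peer, broker, ingest, root]
Visit proxy → queue [router, sink, peer, broker, ingest, root]
Visit router → queue [sink, peer, broker, ingest, root]
Visit sink → queue [peer, broker, ingest, root]
Visit peer → queue [broker, ingest, root]
Visit broker → queue [ingest, root]
Visit ingest; enqueue mirror → queue [root, mirror]
Visit root → queue [mirror]
Visit mirror → queue []

store agent edge hub worker auth index proxy router sink peer broker ingest root mirror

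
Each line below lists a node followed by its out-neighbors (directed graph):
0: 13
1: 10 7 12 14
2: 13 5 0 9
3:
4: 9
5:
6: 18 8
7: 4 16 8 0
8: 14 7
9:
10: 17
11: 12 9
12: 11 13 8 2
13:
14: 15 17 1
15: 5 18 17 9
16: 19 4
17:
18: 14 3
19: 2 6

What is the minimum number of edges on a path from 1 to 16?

2

Level 0: 1
Level 1: 7, 10, 12, 14
Level 2: 0, 2, 4, 8, 11, 13, 15, 16, 17
Level 3: 5, 9, 18, 19
Level 4: 3, 6
16 first appears at level 2.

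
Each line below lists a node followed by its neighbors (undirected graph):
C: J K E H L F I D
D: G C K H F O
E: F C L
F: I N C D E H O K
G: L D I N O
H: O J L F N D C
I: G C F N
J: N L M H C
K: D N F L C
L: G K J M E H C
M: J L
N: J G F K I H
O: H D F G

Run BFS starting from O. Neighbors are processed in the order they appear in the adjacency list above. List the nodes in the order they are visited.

Visit O; enqueue H, D, F, G → queue [H, D, F, G]
Visit H; enqueue J, L, N, C → queue [D, F, G, J, L, N, C]
Visit D; enqueue K → queue [F, G, J, L, N, C, K]
Visit F; enqueue I, E → queue [G, J, L, N, C, K, I, E]
Visit G → queue [J, L, N, C, K, I, E]
Visit J; enqueue M → queue [L, N, C, K, I, E, M]
Visit L → queue [N, C, K, I, E, M]
Visit N → queue [C, K, I, E, M]
Visit C → queue [K, I, E, M]
Visit K → queue [I, E, M]
Visit I → queue [E, M]
Visit E → queue [M]
Visit M → queue []

O, H, D, F, G, J, L, N, C, K, I, E, M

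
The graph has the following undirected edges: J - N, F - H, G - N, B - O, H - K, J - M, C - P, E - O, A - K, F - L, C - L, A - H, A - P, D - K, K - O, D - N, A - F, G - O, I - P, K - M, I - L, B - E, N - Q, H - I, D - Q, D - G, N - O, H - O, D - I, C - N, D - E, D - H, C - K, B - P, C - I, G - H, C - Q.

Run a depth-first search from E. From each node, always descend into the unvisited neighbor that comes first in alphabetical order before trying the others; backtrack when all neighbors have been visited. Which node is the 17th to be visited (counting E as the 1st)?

Q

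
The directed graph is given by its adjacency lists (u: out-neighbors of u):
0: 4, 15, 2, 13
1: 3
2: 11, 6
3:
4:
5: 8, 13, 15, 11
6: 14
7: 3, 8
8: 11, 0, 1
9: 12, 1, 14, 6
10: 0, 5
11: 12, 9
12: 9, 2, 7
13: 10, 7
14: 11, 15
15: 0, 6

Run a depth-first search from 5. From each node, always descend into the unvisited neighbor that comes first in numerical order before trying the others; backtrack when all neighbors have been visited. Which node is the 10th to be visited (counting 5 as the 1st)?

3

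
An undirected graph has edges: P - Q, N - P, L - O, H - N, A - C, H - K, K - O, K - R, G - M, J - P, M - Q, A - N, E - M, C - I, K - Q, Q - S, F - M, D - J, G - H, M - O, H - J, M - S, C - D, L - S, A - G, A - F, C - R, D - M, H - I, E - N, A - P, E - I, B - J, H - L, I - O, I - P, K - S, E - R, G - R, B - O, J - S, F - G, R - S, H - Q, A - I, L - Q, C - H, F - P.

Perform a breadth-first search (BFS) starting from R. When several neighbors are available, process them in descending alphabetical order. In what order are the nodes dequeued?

Visit R; enqueue S, K, G, E, C → queue [S, K, G, E, C]
Visit S; enqueue Q, M, L, J → queue [K, G, E, C, Q, M, L, J]
Visit K; enqueue O, H → queue [G, E, C, Q, M, L, J, O, H]
Visit G; enqueue F, A → queue [E, C, Q, M, L, J, O, H, F, A]
Visit E; enqueue N, I → queue [C, Q, M, L, J, O, H, F, A, N, I]
Visit C; enqueue D → queue [Q, M, L, J, O, H, F, A, N, I, D]
Visit Q; enqueue P → queue [M, L, J, O, H, F, A, N, I, D, P]
Visit M → queue [L, J, O, H, F, A, N, I, D, P]
Visit L → queue [J, O, H, F, A, N, I, D, P]
Visit J; enqueue B → queue [O, H, F, A, N, I, D, P, B]
Visit O → queue [H, F, A, N, I, D, P, B]
Visit H → queue [F, A, N, I, D, P, B]
Visit F → queue [A, N, I, D, P, B]
Visit A → queue [N, I, D, P, B]
Visit N → queue [I, D, P, B]
Visit I → queue [D, P, B]
Visit D → queue [P, B]
Visit P → queue [B]
Visit B → queue []

R, S, K, G, E, C, Q, M, L, J, O, H, F, A, N, I, D, P, B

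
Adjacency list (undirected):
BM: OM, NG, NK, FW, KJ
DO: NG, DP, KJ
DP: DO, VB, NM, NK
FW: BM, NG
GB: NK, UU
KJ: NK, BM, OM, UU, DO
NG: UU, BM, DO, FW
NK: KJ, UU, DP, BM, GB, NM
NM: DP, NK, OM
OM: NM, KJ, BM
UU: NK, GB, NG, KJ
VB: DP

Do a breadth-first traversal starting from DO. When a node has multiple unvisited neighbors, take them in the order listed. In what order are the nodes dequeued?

DO → NG → DP → KJ → UU → BM → FW → VB → NM → NK → OM → GB

Visit DO; enqueue NG, DP, KJ → queue [NG, DP, KJ]
Visit NG; enqueue UU, BM, FW → queue [DP, KJ, UU, BM, FW]
Visit DP; enqueue VB, NM, NK → queue [KJ, UU, BM, FW, VB, NM, NK]
Visit KJ; enqueue OM → queue [UU, BM, FW, VB, NM, NK, OM]
Visit UU; enqueue GB → queue [BM, FW, VB, NM, NK, OM, GB]
Visit BM → queue [FW, VB, NM, NK, OM, GB]
Visit FW → queue [VB, NM, NK, OM, GB]
Visit VB → queue [NM, NK, OM, GB]
Visit NM → queue [NK, OM, GB]
Visit NK → queue [OM, GB]
Visit OM → queue [GB]
Visit GB → queue []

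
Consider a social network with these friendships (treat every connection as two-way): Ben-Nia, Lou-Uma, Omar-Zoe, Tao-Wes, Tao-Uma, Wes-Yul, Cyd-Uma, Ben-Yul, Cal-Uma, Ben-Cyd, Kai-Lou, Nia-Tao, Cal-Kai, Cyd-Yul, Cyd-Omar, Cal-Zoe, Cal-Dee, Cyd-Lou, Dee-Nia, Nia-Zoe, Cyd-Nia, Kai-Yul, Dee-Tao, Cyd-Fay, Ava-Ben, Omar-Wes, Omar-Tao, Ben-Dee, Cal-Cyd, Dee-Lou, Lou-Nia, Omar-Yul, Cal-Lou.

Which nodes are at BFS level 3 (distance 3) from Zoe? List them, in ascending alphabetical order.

Ava, Fay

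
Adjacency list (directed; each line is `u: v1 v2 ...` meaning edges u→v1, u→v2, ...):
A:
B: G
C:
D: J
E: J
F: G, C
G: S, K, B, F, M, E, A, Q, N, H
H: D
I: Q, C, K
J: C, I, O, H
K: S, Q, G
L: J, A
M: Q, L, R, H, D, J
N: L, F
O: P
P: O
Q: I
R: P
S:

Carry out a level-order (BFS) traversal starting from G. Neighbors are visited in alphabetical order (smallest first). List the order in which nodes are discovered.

Visit G; enqueue A, B, E, F, H, K, M, N, Q, S → queue [A, B, E, F, H, K, M, N, Q, S]
Visit A → queue [B, E, F, H, K, M, N, Q, S]
Visit B → queue [E, F, H, K, M, N, Q, S]
Visit E; enqueue J → queue [F, H, K, M, N, Q, S, J]
Visit F; enqueue C → queue [H, K, M, N, Q, S, J, C]
Visit H; enqueue D → queue [K, M, N, Q, S, J, C, D]
Visit K → queue [M, N, Q, S, J, C, D]
Visit M; enqueue L, R → queue [N, Q, S, J, C, D, L, R]
Visit N → queue [Q, S, J, C, D, L, R]
Visit Q; enqueue I → queue [S, J, C, D, L, R, I]
Visit S → queue [J, C, D, L, R, I]
Visit J; enqueue O → queue [C, D, L, R, I, O]
Visit C → queue [D, L, R, I, O]
Visit D → queue [L, R, I, O]
Visit L → queue [R, I, O]
Visit R; enqueue P → queue [I, O, P]
Visit I → queue [O, P]
Visit O → queue [P]
Visit P → queue []

G, A, B, E, F, H, K, M, N, Q, S, J, C, D, L, R, I, O, P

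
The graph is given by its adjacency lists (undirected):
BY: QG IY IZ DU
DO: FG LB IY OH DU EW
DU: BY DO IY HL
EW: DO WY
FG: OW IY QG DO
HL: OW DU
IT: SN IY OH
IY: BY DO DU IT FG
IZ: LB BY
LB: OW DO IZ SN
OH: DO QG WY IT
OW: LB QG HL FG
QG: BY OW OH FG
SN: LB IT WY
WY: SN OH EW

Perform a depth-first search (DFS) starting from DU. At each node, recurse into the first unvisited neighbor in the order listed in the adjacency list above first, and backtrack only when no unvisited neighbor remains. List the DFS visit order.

DU BY QG OW LB DO FG IY IT SN WY OH EW IZ HL

Visit DU
DU → BY
BY → QG
QG → OW
OW → LB
LB → DO
DO → FG
FG → IY
IY → IT
IT → SN
SN → WY
WY → OH
WY → EW
LB → IZ
OW → HL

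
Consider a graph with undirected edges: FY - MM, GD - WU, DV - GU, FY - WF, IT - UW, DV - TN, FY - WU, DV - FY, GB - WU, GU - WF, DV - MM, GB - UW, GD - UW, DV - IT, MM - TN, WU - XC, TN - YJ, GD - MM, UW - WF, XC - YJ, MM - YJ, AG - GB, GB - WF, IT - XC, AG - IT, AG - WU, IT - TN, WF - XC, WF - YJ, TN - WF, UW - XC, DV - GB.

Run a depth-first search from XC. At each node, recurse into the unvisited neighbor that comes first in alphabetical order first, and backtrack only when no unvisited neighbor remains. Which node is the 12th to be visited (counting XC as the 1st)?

Visit XC
XC → IT
IT → AG
AG → GB
GB → DV
DV → FY
FY → MM
MM → GD
GD → UW
UW → WF
WF → GU
WF → TN
TN → YJ
GD → WU

Visit order: XC, IT, AG, GB, DV, FY, MM, GD, UW, WF, GU, TN, YJ, WU

TN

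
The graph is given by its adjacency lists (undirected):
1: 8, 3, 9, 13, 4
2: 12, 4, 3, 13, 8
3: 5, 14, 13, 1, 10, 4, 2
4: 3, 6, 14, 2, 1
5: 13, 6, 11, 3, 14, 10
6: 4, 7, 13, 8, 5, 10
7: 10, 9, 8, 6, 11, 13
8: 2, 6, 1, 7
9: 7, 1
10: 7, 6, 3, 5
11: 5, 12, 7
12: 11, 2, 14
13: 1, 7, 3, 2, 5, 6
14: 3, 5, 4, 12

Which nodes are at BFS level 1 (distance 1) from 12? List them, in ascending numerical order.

2, 11, 14

Level 0: 12
Level 1: 2, 11, 14
Level 2: 3, 4, 5, 7, 8, 13
Level 3: 1, 6, 9, 10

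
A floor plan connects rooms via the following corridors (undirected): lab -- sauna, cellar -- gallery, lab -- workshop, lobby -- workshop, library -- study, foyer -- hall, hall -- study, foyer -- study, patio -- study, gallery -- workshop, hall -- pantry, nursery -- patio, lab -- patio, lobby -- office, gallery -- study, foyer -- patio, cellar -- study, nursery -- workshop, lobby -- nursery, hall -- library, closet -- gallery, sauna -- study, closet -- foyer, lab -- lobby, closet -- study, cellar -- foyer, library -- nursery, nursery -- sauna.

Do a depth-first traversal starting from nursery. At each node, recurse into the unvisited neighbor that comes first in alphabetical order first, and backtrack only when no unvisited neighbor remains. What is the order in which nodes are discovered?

Visit nursery
nursery → library
library → hall
hall → foyer
foyer → cellar
cellar → gallery
gallery → closet
closet → study
study → patio
patio → lab
lab → lobby
lobby → office
lobby → workshop
lab → sauna
hall → pantry

nursery → library → hall → foyer → cellar → gallery → closet → study → patio → lab → lobby → office → workshop → sauna → pantry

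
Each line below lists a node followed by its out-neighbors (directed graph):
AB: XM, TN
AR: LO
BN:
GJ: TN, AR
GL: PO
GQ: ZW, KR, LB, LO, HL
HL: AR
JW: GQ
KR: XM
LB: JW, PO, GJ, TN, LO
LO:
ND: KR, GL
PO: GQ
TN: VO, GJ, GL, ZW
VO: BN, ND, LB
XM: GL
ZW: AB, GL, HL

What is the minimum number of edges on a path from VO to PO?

Level 0: VO
Level 1: BN, LB, ND
Level 2: GJ, GL, JW, KR, LO, PO, TN
Level 3: AR, GQ, XM, ZW
Level 4: AB, HL
PO first appears at level 2.

2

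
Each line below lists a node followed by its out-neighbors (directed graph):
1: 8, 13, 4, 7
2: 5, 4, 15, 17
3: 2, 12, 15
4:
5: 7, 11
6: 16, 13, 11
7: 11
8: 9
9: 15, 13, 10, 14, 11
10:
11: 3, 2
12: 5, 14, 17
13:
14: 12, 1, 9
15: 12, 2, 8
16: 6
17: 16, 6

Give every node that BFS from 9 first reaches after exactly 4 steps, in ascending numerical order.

Level 0: 9
Level 1: 10, 11, 13, 14, 15
Level 2: 1, 2, 3, 8, 12
Level 3: 4, 5, 7, 17
Level 4: 6, 16

6, 16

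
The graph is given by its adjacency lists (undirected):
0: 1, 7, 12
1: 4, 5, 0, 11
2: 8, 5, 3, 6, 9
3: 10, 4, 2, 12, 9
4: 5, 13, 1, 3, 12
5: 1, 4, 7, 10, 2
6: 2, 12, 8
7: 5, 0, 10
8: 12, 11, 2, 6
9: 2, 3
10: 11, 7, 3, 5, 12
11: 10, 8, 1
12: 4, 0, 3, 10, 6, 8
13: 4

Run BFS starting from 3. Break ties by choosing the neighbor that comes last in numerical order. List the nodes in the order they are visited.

3 -> 12 -> 10 -> 9 -> 4 -> 2 -> 8 -> 6 -> 0 -> 11 -> 7 -> 5 -> 13 -> 1

Visit 3; enqueue 12, 10, 9, 4, 2 → queue [12, 10, 9, 4, 2]
Visit 12; enqueue 8, 6, 0 → queue [10, 9, 4, 2, 8, 6, 0]
Visit 10; enqueue 11, 7, 5 → queue [9, 4, 2, 8, 6, 0, 11, 7, 5]
Visit 9 → queue [4, 2, 8, 6, 0, 11, 7, 5]
Visit 4; enqueue 13, 1 → queue [2, 8, 6, 0, 11, 7, 5, 13, 1]
Visit 2 → queue [8, 6, 0, 11, 7, 5, 13, 1]
Visit 8 → queue [6, 0, 11, 7, 5, 13, 1]
Visit 6 → queue [0, 11, 7, 5, 13, 1]
Visit 0 → queue [11, 7, 5, 13, 1]
Visit 11 → queue [7, 5, 13, 1]
Visit 7 → queue [5, 13, 1]
Visit 5 → queue [13, 1]
Visit 13 → queue [1]
Visit 1 → queue []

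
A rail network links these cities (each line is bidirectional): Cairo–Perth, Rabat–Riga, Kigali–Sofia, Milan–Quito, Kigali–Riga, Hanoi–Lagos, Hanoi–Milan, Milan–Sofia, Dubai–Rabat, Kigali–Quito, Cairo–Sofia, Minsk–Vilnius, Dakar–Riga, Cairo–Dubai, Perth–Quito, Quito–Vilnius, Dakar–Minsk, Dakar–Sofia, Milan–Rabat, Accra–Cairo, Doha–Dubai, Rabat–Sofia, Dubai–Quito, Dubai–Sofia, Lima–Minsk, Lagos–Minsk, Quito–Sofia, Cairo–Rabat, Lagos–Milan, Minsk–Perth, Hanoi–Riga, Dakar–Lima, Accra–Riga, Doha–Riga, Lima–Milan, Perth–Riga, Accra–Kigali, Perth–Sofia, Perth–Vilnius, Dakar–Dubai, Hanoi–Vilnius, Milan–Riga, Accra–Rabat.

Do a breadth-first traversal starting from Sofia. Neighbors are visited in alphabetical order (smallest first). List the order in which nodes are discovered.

Visit Sofia; enqueue Cairo, Dakar, Dubai, Kigali, Milan, Perth, Quito, Rabat → queue [Cairo, Dakar, Dubai, Kigali, Milan, Perth, Quito, Rabat]
Visit Cairo; enqueue Accra → queue [Dakar, Dubai, Kigali, Milan, Perth, Quito, Rabat, Accra]
Visit Dakar; enqueue Lima, Minsk, Riga → queue [Dubai, Kigali, Milan, Perth, Quito, Rabat, Accra, Lima, Minsk, Riga]
Visit Dubai; enqueue Doha → queue [Kigali, Milan, Perth, Quito, Rabat, Accra, Lima, Minsk, Riga, Doha]
Visit Kigali → queue [Milan, Perth, Quito, Rabat, Accra, Lima, Minsk, Riga, Doha]
Visit Milan; enqueue Hanoi, Lagos → queue [Perth, Quito, Rabat, Accra, Lima, Minsk, Riga, Doha, Hanoi, Lagos]
Visit Perth; enqueue Vilnius → queue [Quito, Rabat, Accra, Lima, Minsk, Riga, Doha, Hanoi, Lagos, Vilnius]
Visit Quito → queue [Rabat, Accra, Lima, Minsk, Riga, Doha, Hanoi, Lagos, Vilnius]
Visit Rabat → queue [Accra, Lima, Minsk, Riga, Doha, Hanoi, Lagos, Vilnius]
Visit Accra → queue [Lima, Minsk, Riga, Doha, Hanoi, Lagos, Vilnius]
Visit Lima → queue [Minsk, Riga, Doha, Hanoi, Lagos, Vilnius]
Visit Minsk → queue [Riga, Doha, Hanoi, Lagos, Vilnius]
Visit Riga → queue [Doha, Hanoi, Lagos, Vilnius]
Visit Doha → queue [Hanoi, Lagos, Vilnius]
Visit Hanoi → queue [Lagos, Vilnius]
Visit Lagos → queue [Vilnius]
Visit Vilnius → queue []

Sofia -> Cairo -> Dakar -> Dubai -> Kigali -> Milan -> Perth -> Quito -> Rabat -> Accra -> Lima -> Minsk -> Riga -> Doha -> Hanoi -> Lagos -> Vilnius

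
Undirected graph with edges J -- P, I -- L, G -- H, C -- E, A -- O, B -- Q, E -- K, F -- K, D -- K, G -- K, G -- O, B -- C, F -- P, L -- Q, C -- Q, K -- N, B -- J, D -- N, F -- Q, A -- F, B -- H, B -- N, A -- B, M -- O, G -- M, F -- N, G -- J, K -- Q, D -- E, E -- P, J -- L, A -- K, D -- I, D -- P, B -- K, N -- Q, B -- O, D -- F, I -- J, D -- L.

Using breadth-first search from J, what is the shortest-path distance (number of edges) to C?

Level 0: J
Level 1: B, G, I, L, P
Level 2: A, C, D, E, F, H, K, M, N, O, Q
C first appears at level 2.

2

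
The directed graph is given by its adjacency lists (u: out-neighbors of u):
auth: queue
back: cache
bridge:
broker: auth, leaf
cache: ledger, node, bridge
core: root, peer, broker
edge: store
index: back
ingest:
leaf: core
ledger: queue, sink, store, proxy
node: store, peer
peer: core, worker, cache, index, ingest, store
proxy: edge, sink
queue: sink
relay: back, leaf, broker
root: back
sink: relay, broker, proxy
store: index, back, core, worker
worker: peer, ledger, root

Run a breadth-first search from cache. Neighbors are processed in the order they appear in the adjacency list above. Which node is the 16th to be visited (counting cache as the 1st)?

edge

Visit cache; enqueue ledger, node, bridge → queue [ledger, node, bridge]
Visit ledger; enqueue queue, sink, store, proxy → queue [node, bridge, queue, sink, store, proxy]
Visit node; enqueue peer → queue [bridge, queue, sink, store, proxy, peer]
Visit bridge → queue [queue, sink, store, proxy, peer]
Visit queue → queue [sink, store, proxy, peer]
Visit sink; enqueue relay, broker → queue [store, proxy, peer, relay, broker]
Visit store; enqueue index, back, core, worker → queue [proxy, peer, relay, broker, index, back, core, worker]
Visit proxy; enqueue edge → queue [peer, relay, broker, index, back, core, worker, edge]
Visit peer; enqueue ingest → queue [relay, broker, index, back, core, worker, edge, ingest]
Visit relay; enqueue leaf → queue [broker, index, back, core, worker, edge, ingest, leaf]
Visit broker; enqueue auth → queue [index, back, core, worker, edge, ingest, leaf, auth]
Visit index → queue [back, core, worker, edge, ingest, leaf, auth]
Visit back → queue [core, worker, edge, ingest, leaf, auth]
Visit core; enqueue root → queue [worker, edge, ingest, leaf, auth, root]
Visit worker → queue [edge, ingest, leaf, auth, root]
Visit edge → queue [ingest, leaf, auth, root]
Visit ingest → queue [leaf, auth, root]
Visit leaf → queue [auth, root]
Visit auth → queue [root]
Visit root → queue []

Visit order: cache, ledger, node, bridge, queue, sink, store, proxy, peer, relay, broker, index, back, core, worker, edge, ingest, leaf, auth, root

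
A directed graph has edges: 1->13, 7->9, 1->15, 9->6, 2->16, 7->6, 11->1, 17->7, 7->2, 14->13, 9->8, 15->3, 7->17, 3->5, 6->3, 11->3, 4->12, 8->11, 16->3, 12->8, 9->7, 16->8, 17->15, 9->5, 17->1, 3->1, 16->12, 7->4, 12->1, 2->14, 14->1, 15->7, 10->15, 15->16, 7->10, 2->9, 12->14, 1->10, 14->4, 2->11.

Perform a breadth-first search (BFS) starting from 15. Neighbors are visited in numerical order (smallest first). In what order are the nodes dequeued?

15 -> 3 -> 7 -> 16 -> 1 -> 5 -> 2 -> 4 -> 6 -> 9 -> 10 -> 17 -> 8 -> 12 -> 13 -> 11 -> 14

Visit 15; enqueue 3, 7, 16 → queue [3, 7, 16]
Visit 3; enqueue 1, 5 → queue [7, 16, 1, 5]
Visit 7; enqueue 2, 4, 6, 9, 10, 17 → queue [16, 1, 5, 2, 4, 6, 9, 10, 17]
Visit 16; enqueue 8, 12 → queue [1, 5, 2, 4, 6, 9, 10, 17, 8, 12]
Visit 1; enqueue 13 → queue [5, 2, 4, 6, 9, 10, 17, 8, 12, 13]
Visit 5 → queue [2, 4, 6, 9, 10, 17, 8, 12, 13]
Visit 2; enqueue 11, 14 → queue [4, 6, 9, 10, 17, 8, 12, 13, 11, 14]
Visit 4 → queue [6, 9, 10, 17, 8, 12, 13, 11, 14]
Visit 6 → queue [9, 10, 17, 8, 12, 13, 11, 14]
Visit 9 → queue [10, 17, 8, 12, 13, 11, 14]
Visit 10 → queue [17, 8, 12, 13, 11, 14]
Visit 17 → queue [8, 12, 13, 11, 14]
Visit 8 → queue [12, 13, 11, 14]
Visit 12 → queue [13, 11, 14]
Visit 13 → queue [11, 14]
Visit 11 → queue [14]
Visit 14 → queue []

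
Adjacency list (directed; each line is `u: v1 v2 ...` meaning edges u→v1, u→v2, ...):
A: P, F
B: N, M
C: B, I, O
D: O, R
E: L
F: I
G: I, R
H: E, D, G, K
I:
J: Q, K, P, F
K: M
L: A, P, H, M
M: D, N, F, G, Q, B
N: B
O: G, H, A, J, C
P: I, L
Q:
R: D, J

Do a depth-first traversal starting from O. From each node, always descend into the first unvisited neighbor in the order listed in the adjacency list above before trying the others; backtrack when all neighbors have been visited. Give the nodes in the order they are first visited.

O, G, I, R, D, J, Q, K, M, N, B, F, P, L, A, H, E, C

Visit O
O → G
G → I
G → R
R → D
R → J
J → Q
J → K
K → M
M → N
N → B
M → F
J → P
P → L
L → A
L → H
H → E
O → C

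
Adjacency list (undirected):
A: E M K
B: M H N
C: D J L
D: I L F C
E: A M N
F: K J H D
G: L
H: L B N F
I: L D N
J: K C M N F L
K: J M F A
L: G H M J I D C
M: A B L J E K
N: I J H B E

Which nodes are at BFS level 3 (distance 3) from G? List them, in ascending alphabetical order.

Level 0: G
Level 1: L
Level 2: C, D, H, I, J, M
Level 3: A, B, E, F, K, N

A, B, E, F, K, N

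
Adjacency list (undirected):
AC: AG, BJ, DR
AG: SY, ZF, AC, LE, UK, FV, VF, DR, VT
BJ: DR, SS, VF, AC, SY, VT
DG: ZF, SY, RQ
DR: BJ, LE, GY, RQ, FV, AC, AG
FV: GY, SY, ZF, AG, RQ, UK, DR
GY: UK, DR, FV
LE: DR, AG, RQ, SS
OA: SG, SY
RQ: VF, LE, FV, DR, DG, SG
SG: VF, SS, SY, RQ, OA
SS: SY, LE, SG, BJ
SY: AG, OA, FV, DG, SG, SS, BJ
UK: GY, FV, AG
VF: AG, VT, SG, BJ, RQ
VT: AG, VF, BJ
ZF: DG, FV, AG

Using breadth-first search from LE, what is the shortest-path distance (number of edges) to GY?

Level 0: LE
Level 1: AG, DR, RQ, SS
Level 2: AC, BJ, DG, FV, GY, SG, SY, UK, VF, VT, ZF
Level 3: OA
GY first appears at level 2.

2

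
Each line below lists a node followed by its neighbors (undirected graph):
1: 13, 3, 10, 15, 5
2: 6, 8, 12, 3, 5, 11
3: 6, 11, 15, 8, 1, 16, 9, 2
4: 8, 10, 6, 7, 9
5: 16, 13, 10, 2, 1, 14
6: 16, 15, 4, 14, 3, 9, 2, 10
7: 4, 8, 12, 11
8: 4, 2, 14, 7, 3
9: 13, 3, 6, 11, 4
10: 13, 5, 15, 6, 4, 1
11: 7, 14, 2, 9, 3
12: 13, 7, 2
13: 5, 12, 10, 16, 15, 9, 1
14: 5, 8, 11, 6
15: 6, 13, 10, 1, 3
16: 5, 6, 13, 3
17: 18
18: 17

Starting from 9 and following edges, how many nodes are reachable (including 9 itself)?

16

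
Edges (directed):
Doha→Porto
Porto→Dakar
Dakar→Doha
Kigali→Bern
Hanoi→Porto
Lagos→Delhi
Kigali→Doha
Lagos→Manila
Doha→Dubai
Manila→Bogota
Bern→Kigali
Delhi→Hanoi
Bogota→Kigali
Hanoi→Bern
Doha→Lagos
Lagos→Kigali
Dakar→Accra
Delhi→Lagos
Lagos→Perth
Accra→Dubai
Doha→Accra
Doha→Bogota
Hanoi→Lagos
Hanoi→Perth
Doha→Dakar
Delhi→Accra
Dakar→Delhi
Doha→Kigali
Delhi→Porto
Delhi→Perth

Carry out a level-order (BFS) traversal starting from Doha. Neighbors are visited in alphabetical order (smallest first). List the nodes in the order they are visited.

Visit Doha; enqueue Accra, Bogota, Dakar, Dubai, Kigali, Lagos, Porto → queue [Accra, Bogota, Dakar, Dubai, Kigali, Lagos, Porto]
Visit Accra → queue [Bogota, Dakar, Dubai, Kigali, Lagos, Porto]
Visit Bogota → queue [Dakar, Dubai, Kigali, Lagos, Porto]
Visit Dakar; enqueue Delhi → queue [Dubai, Kigali, Lagos, Porto, Delhi]
Visit Dubai → queue [Kigali, Lagos, Porto, Delhi]
Visit Kigali; enqueue Bern → queue [Lagos, Porto, Delhi, Bern]
Visit Lagos; enqueue Manila, Perth → queue [Porto, Delhi, Bern, Manila, Perth]
Visit Porto → queue [Delhi, Bern, Manila, Perth]
Visit Delhi; enqueue Hanoi → queue [Bern, Manila, Perth, Hanoi]
Visit Bern → queue [Manila, Perth, Hanoi]
Visit Manila → queue [Perth, Hanoi]
Visit Perth → queue [Hanoi]
Visit Hanoi → queue []

Doha -> Accra -> Bogota -> Dakar -> Dubai -> Kigali -> Lagos -> Porto -> Delhi -> Bern -> Manila -> Perth -> Hanoi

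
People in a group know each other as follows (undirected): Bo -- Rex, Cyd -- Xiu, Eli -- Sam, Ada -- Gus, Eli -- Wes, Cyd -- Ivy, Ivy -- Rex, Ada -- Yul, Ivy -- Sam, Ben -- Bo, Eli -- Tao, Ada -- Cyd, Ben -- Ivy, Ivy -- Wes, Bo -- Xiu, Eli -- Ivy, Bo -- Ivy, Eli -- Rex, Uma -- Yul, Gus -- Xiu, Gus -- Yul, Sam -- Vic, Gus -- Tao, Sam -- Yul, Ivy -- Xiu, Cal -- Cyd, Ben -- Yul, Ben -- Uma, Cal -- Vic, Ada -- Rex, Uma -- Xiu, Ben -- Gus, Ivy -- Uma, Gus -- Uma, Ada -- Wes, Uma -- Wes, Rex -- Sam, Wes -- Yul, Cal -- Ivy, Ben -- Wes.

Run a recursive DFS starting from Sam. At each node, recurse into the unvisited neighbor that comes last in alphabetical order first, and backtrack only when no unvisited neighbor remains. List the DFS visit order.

Sam -> Yul -> Wes -> Uma -> Xiu -> Ivy -> Rex -> Eli -> Tao -> Gus -> Ben -> Bo -> Ada -> Cyd -> Cal -> Vic

Visit Sam
Sam → Yul
Yul → Wes
Wes → Uma
Uma → Xiu
Xiu → Ivy
Ivy → Rex
Rex → Eli
Eli → Tao
Tao → Gus
Gus → Ben
Ben → Bo
Gus → Ada
Ada → Cyd
Cyd → Cal
Cal → Vic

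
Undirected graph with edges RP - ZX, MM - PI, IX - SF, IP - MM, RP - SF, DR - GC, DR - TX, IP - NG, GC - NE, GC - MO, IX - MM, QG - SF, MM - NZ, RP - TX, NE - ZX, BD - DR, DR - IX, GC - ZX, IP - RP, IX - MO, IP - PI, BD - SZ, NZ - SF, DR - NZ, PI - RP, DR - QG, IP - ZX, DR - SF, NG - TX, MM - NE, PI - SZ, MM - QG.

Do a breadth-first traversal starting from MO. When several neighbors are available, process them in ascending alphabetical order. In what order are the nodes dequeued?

Visit MO; enqueue GC, IX → queue [GC, IX]
Visit GC; enqueue DR, NE, ZX → queue [IX, DR, NE, ZX]
Visit IX; enqueue MM, SF → queue [DR, NE, ZX, MM, SF]
Visit DR; enqueue BD, NZ, QG, TX → queue [NE, ZX, MM, SF, BD, NZ, QG, TX]
Visit NE → queue [ZX, MM, SF, BD, NZ, QG, TX]
Visit ZX; enqueue IP, RP → queue [MM, SF, BD, NZ, QG, TX, IP, RP]
Visit MM; enqueue PI → queue [SF, BD, NZ, QG, TX, IP, RP, PI]
Visit SF → queue [BD, NZ, QG, TX, IP, RP, PI]
Visit BD; enqueue SZ → queue [NZ, QG, TX, IP, RP, PI, SZ]
Visit NZ → queue [QG, TX, IP, RP, PI, SZ]
Visit QG → queue [TX, IP, RP, PI, SZ]
Visit TX; enqueue NG → queue [IP, RP, PI, SZ, NG]
Visit IP → queue [RP, PI, SZ, NG]
Visit RP → queue [PI, SZ, NG]
Visit PI → queue [SZ, NG]
Visit SZ → queue [NG]
Visit NG → queue []

MO -> GC -> IX -> DR -> NE -> ZX -> MM -> SF -> BD -> NZ -> QG -> TX -> IP -> RP -> PI -> SZ -> NG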